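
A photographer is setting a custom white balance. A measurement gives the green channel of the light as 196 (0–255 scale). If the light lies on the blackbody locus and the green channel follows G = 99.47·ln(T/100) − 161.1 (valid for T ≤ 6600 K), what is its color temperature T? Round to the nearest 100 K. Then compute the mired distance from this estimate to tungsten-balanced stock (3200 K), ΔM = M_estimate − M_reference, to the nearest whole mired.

-35 mireds

ln t = (196 + 161.1) / 99.47 = 3.5900.
t = e^3.5900 = 36.235.
T = 100·t = 3624 K → 3600 K to the nearest 100 K.
M_estimate = 10⁶/3600 = 277.78; M_reference = 10⁶/3200 = 312.50.
ΔM = 277.78 − 312.50 = -34.72 → -35 mireds.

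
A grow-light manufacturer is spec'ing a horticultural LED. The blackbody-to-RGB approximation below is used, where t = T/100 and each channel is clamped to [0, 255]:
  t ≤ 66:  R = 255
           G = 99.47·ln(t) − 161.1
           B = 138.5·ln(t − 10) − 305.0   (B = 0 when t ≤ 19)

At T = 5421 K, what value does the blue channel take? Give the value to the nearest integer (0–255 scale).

t = 5421/100 = 54.21; the t ≤ 66 branch applies.
B = 138.5·ln(54.21 − 10) − 305.0 = 138.5·ln 44.21 − 305.0 = 138.5·3.7890 − 305.0 = 219.770.
Rounded: 220.

220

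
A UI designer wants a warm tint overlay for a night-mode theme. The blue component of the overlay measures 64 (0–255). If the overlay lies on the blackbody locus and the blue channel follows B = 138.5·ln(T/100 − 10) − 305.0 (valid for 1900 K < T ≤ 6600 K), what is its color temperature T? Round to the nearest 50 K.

ln(t − 10) = (64 + 305.0) / 138.5 = 2.6643.
t − 10 = e^2.6643 = 14.357, so t = 24.357.
T = 100·t = 2436 K → 2450 K to the nearest 50 K.

2450 K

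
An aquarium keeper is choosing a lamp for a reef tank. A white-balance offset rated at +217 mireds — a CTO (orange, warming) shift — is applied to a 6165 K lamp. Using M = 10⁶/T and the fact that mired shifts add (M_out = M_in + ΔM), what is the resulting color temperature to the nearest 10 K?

2640 K

M_in = 10⁶/6165 = 162.21 mireds.
M_out = 162.21 + (+217) = 379.21 mireds.
T_out = 10⁶/379.21 = 2637.1 K → 2640 K.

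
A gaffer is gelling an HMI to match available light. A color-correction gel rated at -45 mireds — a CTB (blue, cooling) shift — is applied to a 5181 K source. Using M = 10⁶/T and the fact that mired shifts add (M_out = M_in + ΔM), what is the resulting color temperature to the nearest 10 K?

6760 K

M_in = 10⁶/5181 = 193.01 mireds.
M_out = 193.01 + (-45) = 148.01 mireds.
T_out = 10⁶/148.01 = 6756.2 K → 6760 K.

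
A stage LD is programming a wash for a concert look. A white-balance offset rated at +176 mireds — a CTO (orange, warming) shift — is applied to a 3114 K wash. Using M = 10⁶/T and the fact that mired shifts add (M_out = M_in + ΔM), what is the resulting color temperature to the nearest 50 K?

2000 K

M_in = 10⁶/3114 = 321.13 mireds.
M_out = 321.13 + (+176) = 497.13 mireds.
T_out = 10⁶/497.13 = 2011.5 K → 2000 K.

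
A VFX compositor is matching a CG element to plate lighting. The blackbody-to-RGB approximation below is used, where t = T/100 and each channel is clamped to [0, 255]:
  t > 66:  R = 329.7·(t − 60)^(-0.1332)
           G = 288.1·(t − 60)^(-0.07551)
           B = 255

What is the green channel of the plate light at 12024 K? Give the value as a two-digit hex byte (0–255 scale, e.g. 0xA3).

t = 12024/100 = 120.24; the t > 66 branch applies.
G = 288.1·(120.24 − 60)^(-0.07551) = 288.1·60.24^(-0.07551) = 288.1·0.73384 = 211.419.
Rounded: 211; in hex, 0xD3.

0xD3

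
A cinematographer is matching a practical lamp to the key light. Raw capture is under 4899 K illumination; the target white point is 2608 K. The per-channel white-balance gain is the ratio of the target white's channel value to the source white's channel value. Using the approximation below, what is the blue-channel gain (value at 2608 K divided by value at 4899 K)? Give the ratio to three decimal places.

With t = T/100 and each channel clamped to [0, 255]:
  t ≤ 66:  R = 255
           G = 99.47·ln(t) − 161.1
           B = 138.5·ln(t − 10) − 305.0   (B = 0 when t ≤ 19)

At 4899 K (t = 48.99):
  B = 138.5·ln(48.99 − 10) − 305.0 = 138.5·ln 38.99 − 305.0 = 138.5·3.6633 − 305.0 = 202.368.
At 2608 K (t = 26.08):
  B = 138.5·ln(26.08 − 10) − 305.0 = 138.5·ln 16.08 − 305.0 = 138.5·2.7776 − 305.0 = 79.694.
Gain = 79.694 / 202.368 = 0.3938 → 0.394.

0.394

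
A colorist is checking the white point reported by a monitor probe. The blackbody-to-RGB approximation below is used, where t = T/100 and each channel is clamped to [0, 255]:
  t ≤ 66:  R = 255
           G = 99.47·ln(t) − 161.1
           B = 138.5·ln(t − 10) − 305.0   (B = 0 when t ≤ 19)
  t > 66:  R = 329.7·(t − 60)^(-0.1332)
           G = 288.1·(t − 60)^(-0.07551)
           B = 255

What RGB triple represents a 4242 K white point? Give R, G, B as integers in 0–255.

R=255, G=212, B=177

t = 4242/100 = 42.42; the t ≤ 66 branch applies.
R = 255 by definition for t ≤ 66.
G = 99.47·ln 42.42 − 161.1 = 99.47·3.7476 − 161.1 = 211.676.
B = 138.5·ln(42.42 − 10) − 305.0 = 138.5·ln 32.42 − 305.0 = 138.5·3.4788 − 305.0 = 176.810.
Rounded: (255, 212, 177).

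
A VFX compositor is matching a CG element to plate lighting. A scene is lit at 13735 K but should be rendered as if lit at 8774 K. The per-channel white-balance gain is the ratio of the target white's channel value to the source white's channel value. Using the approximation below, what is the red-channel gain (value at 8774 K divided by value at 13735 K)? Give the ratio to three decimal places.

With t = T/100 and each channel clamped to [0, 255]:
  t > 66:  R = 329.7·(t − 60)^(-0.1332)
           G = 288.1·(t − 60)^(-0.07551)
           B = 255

At 13735 K (t = 137.35):
  R = 329.7·(137.35 − 60)^(-0.1332) = 329.7·77.35^(-0.1332) = 329.7·0.56035 = 184.746.
At 8774 K (t = 87.74):
  R = 329.7·(87.74 − 60)^(-0.1332) = 329.7·27.74^(-0.1332) = 329.7·0.64236 = 211.786.
Gain = 211.786 / 184.746 = 1.1464 → 1.146.

1.146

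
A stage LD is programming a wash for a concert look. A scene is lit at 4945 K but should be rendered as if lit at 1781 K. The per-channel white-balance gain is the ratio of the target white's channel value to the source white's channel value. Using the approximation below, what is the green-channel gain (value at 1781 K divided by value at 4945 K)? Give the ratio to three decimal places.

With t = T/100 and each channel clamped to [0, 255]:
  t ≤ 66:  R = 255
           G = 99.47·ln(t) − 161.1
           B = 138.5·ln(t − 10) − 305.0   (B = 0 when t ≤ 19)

0.552

At 4945 K (t = 49.45):
  G = 99.47·ln 49.45 − 161.1 = 99.47·3.9010 − 161.1 = 226.929.
At 1781 K (t = 17.81):
  G = 99.47·ln 17.81 − 161.1 = 99.47·2.8798 − 161.1 = 125.350.
Gain = 125.350 / 226.929 = 0.5524 → 0.552.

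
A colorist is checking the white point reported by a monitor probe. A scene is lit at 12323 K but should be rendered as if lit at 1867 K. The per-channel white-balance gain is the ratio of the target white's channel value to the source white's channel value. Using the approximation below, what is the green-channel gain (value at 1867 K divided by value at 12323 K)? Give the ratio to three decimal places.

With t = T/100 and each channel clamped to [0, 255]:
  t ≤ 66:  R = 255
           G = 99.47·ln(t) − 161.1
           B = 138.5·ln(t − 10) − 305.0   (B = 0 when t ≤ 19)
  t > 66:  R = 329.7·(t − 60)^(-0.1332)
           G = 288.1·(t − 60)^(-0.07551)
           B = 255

0.617

At 12323 K (t = 123.23):
  G = 288.1·(123.23 − 60)^(-0.07551) = 288.1·63.23^(-0.07551) = 288.1·0.73116 = 210.647.
At 1867 K (t = 18.67):
  G = 99.47·ln 18.67 − 161.1 = 99.47·2.9269 − 161.1 = 130.041.
Gain = 130.041 / 210.647 = 0.6173 → 0.617.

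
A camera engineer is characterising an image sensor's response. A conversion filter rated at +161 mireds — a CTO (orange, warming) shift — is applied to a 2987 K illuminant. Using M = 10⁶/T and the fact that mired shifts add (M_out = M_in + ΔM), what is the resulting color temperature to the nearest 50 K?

2000 K

M_in = 10⁶/2987 = 334.78 mireds.
M_out = 334.78 + (+161) = 495.78 mireds.
T_out = 10⁶/495.78 = 2017.0 K → 2000 K.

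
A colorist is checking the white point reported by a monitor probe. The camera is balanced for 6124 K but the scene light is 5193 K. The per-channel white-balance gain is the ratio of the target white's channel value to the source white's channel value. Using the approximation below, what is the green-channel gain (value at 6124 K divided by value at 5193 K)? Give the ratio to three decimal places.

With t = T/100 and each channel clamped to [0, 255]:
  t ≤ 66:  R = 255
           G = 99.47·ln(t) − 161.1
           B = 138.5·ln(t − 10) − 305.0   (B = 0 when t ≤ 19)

At 5193 K (t = 51.93):
  G = 99.47·ln 51.93 − 161.1 = 99.47·3.9499 − 161.1 = 231.796.
At 6124 K (t = 61.24):
  G = 99.47·ln 61.24 − 161.1 = 99.47·4.1148 − 161.1 = 248.199.
Gain = 248.199 / 231.796 = 1.0708 → 1.071.

1.071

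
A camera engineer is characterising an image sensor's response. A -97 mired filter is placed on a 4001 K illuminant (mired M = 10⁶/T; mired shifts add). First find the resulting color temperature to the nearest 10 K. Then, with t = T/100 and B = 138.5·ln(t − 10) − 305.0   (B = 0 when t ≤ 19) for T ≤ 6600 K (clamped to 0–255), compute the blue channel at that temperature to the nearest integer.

M_in = 10⁶/4001 = 249.94; M_out = 249.94 + (-97) = 152.94.
T_out = 10⁶/152.94 = 6538.6 K → 6540 K; t = 65.4.
B = 138.5·ln(65.4 − 10) − 305.0 = 138.5·ln 55.4 − 305.0 = 138.5·4.0146 − 305.0 = 251.019.
Rounded: 251.

251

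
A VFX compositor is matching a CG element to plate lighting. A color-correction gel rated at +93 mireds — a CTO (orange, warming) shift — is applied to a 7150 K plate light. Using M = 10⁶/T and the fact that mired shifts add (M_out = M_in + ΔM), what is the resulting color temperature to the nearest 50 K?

M_in = 10⁶/7150 = 139.86 mireds.
M_out = 139.86 + (+93) = 232.86 mireds.
T_out = 10⁶/232.86 = 4294.4 K → 4300 K.

4300 K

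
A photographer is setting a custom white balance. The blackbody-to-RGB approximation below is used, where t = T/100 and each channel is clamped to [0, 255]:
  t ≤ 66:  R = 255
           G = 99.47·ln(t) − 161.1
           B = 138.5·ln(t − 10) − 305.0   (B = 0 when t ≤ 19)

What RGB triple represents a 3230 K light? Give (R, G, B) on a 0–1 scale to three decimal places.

(1.000, 0.724, 0.490)

t = 3230/100 = 32.3; the t ≤ 66 branch applies.
R = 255 by definition for t ≤ 66.
G = 99.47·ln 32.3 − 161.1 = 99.47·3.4751 − 161.1 = 184.565.
B = 138.5·ln(32.3 − 10) − 305.0 = 138.5·ln 22.3 − 305.0 = 138.5·3.1046 − 305.0 = 124.985.
Dividing each by 255: (1.0000, 0.7238, 0.4901) → (1.000, 0.724, 0.490).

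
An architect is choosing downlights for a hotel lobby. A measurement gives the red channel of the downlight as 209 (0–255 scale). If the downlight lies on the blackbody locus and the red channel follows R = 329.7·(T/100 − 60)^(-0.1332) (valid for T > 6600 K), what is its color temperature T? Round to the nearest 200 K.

(t − 60)^(-0.1332) = 209/329.7 = 0.63391.
t − 60 = 0.63391^(1/-0.1332) = 0.63391^(-7.508) = 30.639, so t = 90.639.
T = 100·t = 9064 K → 9000 K to the nearest 200 K.

9000 K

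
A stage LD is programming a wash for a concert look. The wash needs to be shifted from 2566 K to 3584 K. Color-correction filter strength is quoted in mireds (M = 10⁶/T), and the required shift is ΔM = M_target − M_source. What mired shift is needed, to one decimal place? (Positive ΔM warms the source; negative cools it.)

-110.7 mireds

M_source = 10⁶/2566 = 389.712; M_target = 10⁶/3584 = 279.018.
ΔM = 279.018 − 389.712 = -110.694 → -110.7 mireds, a cooling shift.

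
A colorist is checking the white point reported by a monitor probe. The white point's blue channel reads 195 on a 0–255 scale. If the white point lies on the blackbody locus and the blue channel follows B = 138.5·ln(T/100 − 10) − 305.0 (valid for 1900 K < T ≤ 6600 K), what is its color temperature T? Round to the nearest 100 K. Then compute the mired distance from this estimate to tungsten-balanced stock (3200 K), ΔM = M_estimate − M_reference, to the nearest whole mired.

-100 mireds

ln(t − 10) = (195 + 305.0) / 138.5 = 3.6101.
t − 10 = e^3.6101 = 36.970, so t = 46.970.
T = 100·t = 4697 K → 4700 K to the nearest 100 K.
M_estimate = 10⁶/4700 = 212.77; M_reference = 10⁶/3200 = 312.50.
ΔM = 212.77 − 312.50 = -99.73 → -100 mireds.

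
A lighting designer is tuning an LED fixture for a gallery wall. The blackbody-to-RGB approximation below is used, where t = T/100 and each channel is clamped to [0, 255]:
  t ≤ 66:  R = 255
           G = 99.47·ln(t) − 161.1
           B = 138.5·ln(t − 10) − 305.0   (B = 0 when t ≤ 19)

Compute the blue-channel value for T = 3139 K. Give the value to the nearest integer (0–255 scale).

t = 3139/100 = 31.39; the t ≤ 66 branch applies.
B = 138.5·ln(31.39 − 10) − 305.0 = 138.5·ln 21.39 − 305.0 = 138.5·3.0629 − 305.0 = 119.215.
Rounded: 119.

119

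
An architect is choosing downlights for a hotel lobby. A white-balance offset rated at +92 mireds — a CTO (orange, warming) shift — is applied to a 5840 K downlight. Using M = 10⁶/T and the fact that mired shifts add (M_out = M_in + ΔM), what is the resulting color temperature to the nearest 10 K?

M_in = 10⁶/5840 = 171.23 mireds.
M_out = 171.23 + (+92) = 263.23 mireds.
T_out = 10⁶/263.23 = 3798.9 K → 3800 K.

3800 K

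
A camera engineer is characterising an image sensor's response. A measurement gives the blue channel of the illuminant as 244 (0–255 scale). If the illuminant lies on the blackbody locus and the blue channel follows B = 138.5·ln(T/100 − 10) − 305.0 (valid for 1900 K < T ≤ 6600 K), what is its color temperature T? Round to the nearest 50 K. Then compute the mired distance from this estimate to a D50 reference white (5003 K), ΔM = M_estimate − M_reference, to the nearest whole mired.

-40 mireds

ln(t − 10) = (244 + 305.0) / 138.5 = 3.9639.
t − 10 = e^3.9639 = 52.662, so t = 62.662.
T = 100·t = 6266 K → 6250 K to the nearest 50 K.
M_estimate = 10⁶/6250 = 160.00; M_reference = 10⁶/5003 = 199.88.
ΔM = 160.00 − 199.88 = -39.88 → -40 mireds.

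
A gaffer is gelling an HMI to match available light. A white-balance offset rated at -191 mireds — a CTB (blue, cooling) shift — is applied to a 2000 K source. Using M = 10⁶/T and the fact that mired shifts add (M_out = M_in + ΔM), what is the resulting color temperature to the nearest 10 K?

M_in = 10⁶/2000 = 500.00 mireds.
M_out = 500.00 + (-191) = 309.00 mireds.
T_out = 10⁶/309.00 = 3236.2 K → 3240 K.

3240 K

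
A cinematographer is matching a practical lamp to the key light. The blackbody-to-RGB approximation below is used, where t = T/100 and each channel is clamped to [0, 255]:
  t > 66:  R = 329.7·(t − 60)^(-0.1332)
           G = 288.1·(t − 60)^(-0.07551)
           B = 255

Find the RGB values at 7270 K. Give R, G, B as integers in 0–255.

R=235, G=238, B=255

t = 7270/100 = 72.7; the t > 66 branch applies.
R = 329.7·(72.7 − 60)^(-0.1332) = 329.7·12.7^(-0.1332) = 329.7·0.71281 = 235.013.
G = 288.1·(72.7 − 60)^(-0.07551) = 288.1·12.7^(-0.07551) = 288.1·0.82538 = 237.791.
B = 255 by definition for t > 66.
Rounded: (235, 238, 255).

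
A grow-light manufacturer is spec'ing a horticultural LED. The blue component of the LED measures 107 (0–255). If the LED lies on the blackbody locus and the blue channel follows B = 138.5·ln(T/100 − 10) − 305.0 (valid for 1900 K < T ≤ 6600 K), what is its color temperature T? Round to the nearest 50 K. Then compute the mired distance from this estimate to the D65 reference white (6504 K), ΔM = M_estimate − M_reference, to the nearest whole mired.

ln(t − 10) = (107 + 305.0) / 138.5 = 2.9747.
t − 10 = e^2.9747 = 19.584, so t = 29.584.
T = 100·t = 2958 K → 2950 K to the nearest 50 K.
M_estimate = 10⁶/2950 = 338.98; M_reference = 10⁶/6504 = 153.75.
ΔM = 338.98 − 153.75 = 185.23 → +185 mireds.

+185 mireds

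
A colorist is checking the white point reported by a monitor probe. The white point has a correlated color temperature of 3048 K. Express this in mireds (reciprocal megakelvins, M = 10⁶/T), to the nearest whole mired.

M = 10⁶ / 3048 = 328.084 → 328 mireds.

328 mireds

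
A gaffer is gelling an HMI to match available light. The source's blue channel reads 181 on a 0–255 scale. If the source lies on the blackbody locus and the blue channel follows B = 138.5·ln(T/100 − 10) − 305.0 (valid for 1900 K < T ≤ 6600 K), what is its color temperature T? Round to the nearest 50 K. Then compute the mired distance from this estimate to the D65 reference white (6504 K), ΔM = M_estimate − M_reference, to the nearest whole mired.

ln(t − 10) = (181 + 305.0) / 138.5 = 3.5090.
t − 10 = e^3.5090 = 33.416, so t = 43.416.
T = 100·t = 4342 K → 4350 K to the nearest 50 K.
M_estimate = 10⁶/4350 = 229.89; M_reference = 10⁶/6504 = 153.75.
ΔM = 229.89 − 153.75 = 76.13 → +76 mireds.

+76 mireds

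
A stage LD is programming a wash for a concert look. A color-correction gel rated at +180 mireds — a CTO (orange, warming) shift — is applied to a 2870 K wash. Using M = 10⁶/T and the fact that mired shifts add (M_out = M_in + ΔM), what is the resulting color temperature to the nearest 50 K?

1900 K

M_in = 10⁶/2870 = 348.43 mireds.
M_out = 348.43 + (+180) = 528.43 mireds.
T_out = 10⁶/528.43 = 1892.4 K → 1900 K.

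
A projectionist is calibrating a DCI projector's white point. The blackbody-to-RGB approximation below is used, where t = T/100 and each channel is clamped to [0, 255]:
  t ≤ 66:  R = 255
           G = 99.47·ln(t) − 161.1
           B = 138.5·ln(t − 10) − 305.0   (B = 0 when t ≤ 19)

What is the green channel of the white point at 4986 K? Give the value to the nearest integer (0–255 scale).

228

t = 4986/100 = 49.86; the t ≤ 66 branch applies.
G = 99.47·ln 49.86 − 161.1 = 99.47·3.9092 − 161.1 = 227.750.
Rounded: 228.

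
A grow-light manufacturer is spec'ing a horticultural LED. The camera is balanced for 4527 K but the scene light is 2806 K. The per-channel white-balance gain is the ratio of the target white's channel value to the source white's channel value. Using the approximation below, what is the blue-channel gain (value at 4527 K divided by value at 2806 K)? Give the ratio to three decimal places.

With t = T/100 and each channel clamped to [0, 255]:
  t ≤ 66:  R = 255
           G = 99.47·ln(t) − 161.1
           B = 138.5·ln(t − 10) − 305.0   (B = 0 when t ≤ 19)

At 2806 K (t = 28.06):
  B = 138.5·ln(28.06 − 10) − 305.0 = 138.5·ln 18.06 − 305.0 = 138.5·2.8937 − 305.0 = 95.777.
At 4527 K (t = 45.27):
  B = 138.5·ln(45.27 − 10) − 305.0 = 138.5·ln 35.27 − 305.0 = 138.5·3.5630 − 305.0 = 188.480.
Gain = 188.480 / 95.777 = 1.9679 → 1.968.

1.968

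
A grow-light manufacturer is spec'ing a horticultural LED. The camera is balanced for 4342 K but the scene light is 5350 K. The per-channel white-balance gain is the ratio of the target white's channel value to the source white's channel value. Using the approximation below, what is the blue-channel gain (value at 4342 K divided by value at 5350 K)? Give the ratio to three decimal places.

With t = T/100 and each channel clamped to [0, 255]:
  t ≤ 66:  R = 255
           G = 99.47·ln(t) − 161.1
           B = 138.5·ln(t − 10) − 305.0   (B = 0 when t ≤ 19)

0.832

At 5350 K (t = 53.5):
  B = 138.5·ln(53.5 − 10) − 305.0 = 138.5·ln 43.5 − 305.0 = 138.5·3.7728 − 305.0 = 217.527.
At 4342 K (t = 43.42):
  B = 138.5·ln(43.42 − 10) − 305.0 = 138.5·ln 33.42 − 305.0 = 138.5·3.5092 − 305.0 = 181.018.
Gain = 181.018 / 217.527 = 0.8322 → 0.832.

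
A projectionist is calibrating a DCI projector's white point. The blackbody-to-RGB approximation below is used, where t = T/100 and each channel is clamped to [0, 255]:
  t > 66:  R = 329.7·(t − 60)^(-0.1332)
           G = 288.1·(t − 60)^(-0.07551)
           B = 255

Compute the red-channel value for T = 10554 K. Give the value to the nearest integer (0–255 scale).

t = 10554/100 = 105.54; the t > 66 branch applies.
R = 329.7·(105.54 − 60)^(-0.1332) = 329.7·45.54^(-0.1332) = 329.7·0.60132 = 198.254.
Rounded: 198.

198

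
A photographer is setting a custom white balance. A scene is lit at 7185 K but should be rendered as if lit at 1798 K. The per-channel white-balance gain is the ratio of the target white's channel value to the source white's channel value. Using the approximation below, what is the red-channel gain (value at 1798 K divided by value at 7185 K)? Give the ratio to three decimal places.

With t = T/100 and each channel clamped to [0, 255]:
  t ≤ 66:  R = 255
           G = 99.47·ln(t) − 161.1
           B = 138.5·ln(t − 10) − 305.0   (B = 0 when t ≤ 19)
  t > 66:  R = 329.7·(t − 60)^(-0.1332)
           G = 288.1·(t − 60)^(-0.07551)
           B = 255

At 7185 K (t = 71.85):
  R = 329.7·(71.85 − 60)^(-0.1332) = 329.7·11.85^(-0.1332) = 329.7·0.71942 = 237.192.
At 1798 K (t = 17.98):
  R = 255 by definition for t ≤ 66.
Gain = 255.000 / 237.192 = 1.0751 → 1.075.

1.075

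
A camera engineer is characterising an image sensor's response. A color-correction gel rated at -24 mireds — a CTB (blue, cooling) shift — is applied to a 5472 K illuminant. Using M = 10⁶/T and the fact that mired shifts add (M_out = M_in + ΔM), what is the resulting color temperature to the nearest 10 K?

M_in = 10⁶/5472 = 182.75 mireds.
M_out = 182.75 + (-24) = 158.75 mireds.
T_out = 10⁶/158.75 = 6299.3 K → 6300 K.

6300 K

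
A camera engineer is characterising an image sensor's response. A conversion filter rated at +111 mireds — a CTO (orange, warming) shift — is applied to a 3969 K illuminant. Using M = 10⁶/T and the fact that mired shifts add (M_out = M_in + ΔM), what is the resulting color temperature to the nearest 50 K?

M_in = 10⁶/3969 = 251.95 mireds.
M_out = 251.95 + (+111) = 362.95 mireds.
T_out = 10⁶/362.95 = 2755.2 K → 2750 K.

2750 K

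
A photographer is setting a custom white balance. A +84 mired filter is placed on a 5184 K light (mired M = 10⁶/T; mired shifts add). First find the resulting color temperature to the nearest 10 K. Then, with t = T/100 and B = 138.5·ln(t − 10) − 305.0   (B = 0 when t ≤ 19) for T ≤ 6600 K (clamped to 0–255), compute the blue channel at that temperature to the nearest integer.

M_in = 10⁶/5184 = 192.90; M_out = 192.90 + (+84) = 276.90.
T_out = 10⁶/276.90 = 3611.4 K → 3610 K; t = 36.1.
B = 138.5·ln(36.1 − 10) − 305.0 = 138.5·ln 26.1 − 305.0 = 138.5·3.2619 − 305.0 = 146.778.
Rounded: 147.

147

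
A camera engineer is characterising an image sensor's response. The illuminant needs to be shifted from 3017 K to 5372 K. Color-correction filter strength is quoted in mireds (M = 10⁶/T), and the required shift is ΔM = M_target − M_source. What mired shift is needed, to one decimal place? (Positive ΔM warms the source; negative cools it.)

M_source = 10⁶/3017 = 331.455; M_target = 10⁶/5372 = 186.150.
ΔM = 186.150 − 331.455 = -145.305 → -145.3 mireds, a cooling shift.

-145.3 mireds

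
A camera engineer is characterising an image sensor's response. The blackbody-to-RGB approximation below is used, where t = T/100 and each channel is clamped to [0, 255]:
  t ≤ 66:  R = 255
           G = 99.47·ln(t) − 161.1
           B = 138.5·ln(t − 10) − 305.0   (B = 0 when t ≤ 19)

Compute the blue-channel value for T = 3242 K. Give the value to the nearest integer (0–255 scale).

t = 3242/100 = 32.42; the t ≤ 66 branch applies.
B = 138.5·ln(32.42 − 10) − 305.0 = 138.5·ln 22.42 − 305.0 = 138.5·3.1100 − 305.0 = 125.729.
Rounded: 126.

126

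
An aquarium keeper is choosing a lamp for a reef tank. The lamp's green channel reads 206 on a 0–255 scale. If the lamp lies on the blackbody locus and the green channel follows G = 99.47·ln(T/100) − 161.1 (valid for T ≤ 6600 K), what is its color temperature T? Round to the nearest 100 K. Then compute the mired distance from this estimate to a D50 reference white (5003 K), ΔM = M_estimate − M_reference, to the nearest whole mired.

+50 mireds

ln t = (206 + 161.1) / 99.47 = 3.6906.
t = e^3.6906 = 40.067.
T = 100·t = 4007 K → 4000 K to the nearest 100 K.
M_estimate = 10⁶/4000 = 250.00; M_reference = 10⁶/5003 = 199.88.
ΔM = 250.00 − 199.88 = 50.12 → +50 mireds.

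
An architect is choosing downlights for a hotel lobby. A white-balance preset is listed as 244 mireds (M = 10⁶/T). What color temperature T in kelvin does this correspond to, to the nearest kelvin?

T = 10⁶ / 244 = 4098.36 K → 4098 K.

4098 K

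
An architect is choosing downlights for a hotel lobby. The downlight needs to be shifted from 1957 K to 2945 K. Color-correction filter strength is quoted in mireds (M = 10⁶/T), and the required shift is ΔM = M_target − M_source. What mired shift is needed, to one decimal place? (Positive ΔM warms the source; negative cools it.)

-171.4 mireds

M_source = 10⁶/1957 = 510.986; M_target = 10⁶/2945 = 339.559.
ΔM = 339.559 − 510.986 = -171.428 → -171.4 mireds, a cooling shift.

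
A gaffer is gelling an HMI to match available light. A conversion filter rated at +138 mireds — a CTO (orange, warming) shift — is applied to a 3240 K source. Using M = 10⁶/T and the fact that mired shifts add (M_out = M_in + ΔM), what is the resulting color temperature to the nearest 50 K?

2250 K

M_in = 10⁶/3240 = 308.64 mireds.
M_out = 308.64 + (+138) = 446.64 mireds.
T_out = 10⁶/446.64 = 2238.9 K → 2250 K.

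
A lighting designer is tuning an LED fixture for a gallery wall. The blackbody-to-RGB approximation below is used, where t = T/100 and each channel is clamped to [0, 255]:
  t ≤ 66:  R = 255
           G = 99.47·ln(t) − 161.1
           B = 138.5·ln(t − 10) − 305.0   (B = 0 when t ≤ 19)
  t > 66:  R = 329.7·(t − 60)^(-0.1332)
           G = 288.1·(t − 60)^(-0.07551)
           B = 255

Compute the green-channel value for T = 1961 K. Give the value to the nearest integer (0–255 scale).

135

t = 1961/100 = 19.61; the t ≤ 66 branch applies.
G = 99.47·ln 19.61 − 161.1 = 99.47·2.9760 − 161.1 = 134.927.
Rounded: 135.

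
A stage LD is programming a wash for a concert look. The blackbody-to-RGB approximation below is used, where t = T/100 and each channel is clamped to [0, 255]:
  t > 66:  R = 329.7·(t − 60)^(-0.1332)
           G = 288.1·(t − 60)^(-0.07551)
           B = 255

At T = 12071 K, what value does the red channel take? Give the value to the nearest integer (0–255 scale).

t = 12071/100 = 120.71; the t > 66 branch applies.
R = 329.7·(120.71 − 60)^(-0.1332) = 329.7·60.71^(-0.1332) = 329.7·0.57872 = 190.805.
Rounded: 191.

191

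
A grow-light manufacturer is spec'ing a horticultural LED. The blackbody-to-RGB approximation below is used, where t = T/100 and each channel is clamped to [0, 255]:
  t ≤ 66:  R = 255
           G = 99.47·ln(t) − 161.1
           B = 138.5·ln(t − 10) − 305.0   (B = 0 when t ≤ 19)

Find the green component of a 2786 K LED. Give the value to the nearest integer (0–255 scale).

170

t = 2786/100 = 27.86; the t ≤ 66 branch applies.
G = 99.47·ln 27.86 − 161.1 = 99.47·3.3272 − 161.1 = 169.856.
Rounded: 170.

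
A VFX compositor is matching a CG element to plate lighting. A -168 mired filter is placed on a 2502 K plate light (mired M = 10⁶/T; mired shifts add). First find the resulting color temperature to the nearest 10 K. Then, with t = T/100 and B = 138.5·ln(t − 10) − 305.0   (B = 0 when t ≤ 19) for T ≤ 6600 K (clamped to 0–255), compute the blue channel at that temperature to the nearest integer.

180

M_in = 10⁶/2502 = 399.68; M_out = 399.68 + (-168) = 231.68.
T_out = 10⁶/231.68 = 4316.3 K → 4320 K; t = 43.2.
B = 138.5·ln(43.2 − 10) − 305.0 = 138.5·ln 33.2 − 305.0 = 138.5·3.5025 − 305.0 = 180.103.
Rounded: 180.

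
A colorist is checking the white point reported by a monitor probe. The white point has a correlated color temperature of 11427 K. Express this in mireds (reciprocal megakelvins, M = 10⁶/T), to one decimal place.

87.5 mireds

M = 10⁶ / 11427 = 87.512 → 87.5 mireds.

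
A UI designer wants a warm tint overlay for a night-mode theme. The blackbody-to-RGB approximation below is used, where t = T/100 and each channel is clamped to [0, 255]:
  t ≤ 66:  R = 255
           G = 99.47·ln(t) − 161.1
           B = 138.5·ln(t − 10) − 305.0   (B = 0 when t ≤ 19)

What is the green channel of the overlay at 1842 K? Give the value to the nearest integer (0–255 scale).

129

t = 1842/100 = 18.42; the t ≤ 66 branch applies.
G = 99.47·ln 18.42 − 161.1 = 99.47·2.9134 − 161.1 = 128.700.
Rounded: 129.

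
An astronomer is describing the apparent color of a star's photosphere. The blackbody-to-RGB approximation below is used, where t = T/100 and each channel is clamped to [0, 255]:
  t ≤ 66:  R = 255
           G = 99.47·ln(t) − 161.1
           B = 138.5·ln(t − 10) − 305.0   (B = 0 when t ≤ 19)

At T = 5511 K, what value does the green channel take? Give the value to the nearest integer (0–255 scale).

238

t = 5511/100 = 55.11; the t ≤ 66 branch applies.
G = 99.47·ln 55.11 − 161.1 = 99.47·4.0093 − 161.1 = 237.708.
Rounded: 238.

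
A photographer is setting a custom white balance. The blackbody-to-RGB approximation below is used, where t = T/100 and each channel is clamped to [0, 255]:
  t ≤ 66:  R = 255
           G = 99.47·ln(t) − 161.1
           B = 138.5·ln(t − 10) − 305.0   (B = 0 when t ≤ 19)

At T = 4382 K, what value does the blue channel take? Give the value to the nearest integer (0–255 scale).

t = 4382/100 = 43.82; the t ≤ 66 branch applies.
B = 138.5·ln(43.82 − 10) − 305.0 = 138.5·ln 33.82 − 305.0 = 138.5·3.5211 − 305.0 = 182.666.
Rounded: 183.

183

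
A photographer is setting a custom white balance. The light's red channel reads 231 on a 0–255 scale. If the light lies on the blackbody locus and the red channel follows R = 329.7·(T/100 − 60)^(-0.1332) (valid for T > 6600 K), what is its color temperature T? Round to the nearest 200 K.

(t − 60)^(-0.1332) = 231/329.7 = 0.70064.
t − 60 = 0.70064^(1/-0.1332) = 0.70064^(-7.508) = 14.453, so t = 74.453.
T = 100·t = 7445 K → 7400 K to the nearest 200 K.

7400 K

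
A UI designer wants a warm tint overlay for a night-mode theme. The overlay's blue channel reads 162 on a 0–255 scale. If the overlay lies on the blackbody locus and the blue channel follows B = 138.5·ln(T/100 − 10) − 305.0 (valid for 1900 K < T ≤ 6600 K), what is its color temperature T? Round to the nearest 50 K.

3900 K

ln(t − 10) = (162 + 305.0) / 138.5 = 3.3718.
t − 10 = e^3.3718 = 29.132, so t = 39.132.
T = 100·t = 3913 K → 3900 K to the nearest 50 K.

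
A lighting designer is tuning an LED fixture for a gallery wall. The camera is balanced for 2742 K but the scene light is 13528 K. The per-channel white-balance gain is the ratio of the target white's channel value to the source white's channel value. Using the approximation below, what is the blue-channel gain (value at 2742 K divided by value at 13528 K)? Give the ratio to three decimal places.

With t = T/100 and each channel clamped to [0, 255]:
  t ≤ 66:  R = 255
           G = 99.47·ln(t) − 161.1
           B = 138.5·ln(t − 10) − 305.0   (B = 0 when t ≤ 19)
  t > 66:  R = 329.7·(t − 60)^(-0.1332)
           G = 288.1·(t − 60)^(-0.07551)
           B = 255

0.356

At 13528 K (t = 135.28):
  B = 255 by definition for t > 66.
At 2742 K (t = 27.42):
  B = 138.5·ln(27.42 − 10) − 305.0 = 138.5·ln 17.42 − 305.0 = 138.5·2.8576 − 305.0 = 90.780.
Gain = 90.780 / 255.000 = 0.3560 → 0.356.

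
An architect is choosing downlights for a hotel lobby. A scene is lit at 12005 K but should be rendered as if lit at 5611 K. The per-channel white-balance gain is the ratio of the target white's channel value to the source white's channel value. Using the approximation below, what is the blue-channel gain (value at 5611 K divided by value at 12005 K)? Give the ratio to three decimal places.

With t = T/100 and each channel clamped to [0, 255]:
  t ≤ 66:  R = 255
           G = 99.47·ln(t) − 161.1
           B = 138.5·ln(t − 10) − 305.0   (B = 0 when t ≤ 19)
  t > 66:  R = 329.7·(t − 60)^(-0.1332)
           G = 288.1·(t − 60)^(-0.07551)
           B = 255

At 12005 K (t = 120.05):
  B = 255 by definition for t > 66.
At 5611 K (t = 56.11):
  B = 138.5·ln(56.11 − 10) − 305.0 = 138.5·ln 46.11 − 305.0 = 138.5·3.8310 − 305.0 = 225.598.
Gain = 225.598 / 255.000 = 0.8847 → 0.885.

0.885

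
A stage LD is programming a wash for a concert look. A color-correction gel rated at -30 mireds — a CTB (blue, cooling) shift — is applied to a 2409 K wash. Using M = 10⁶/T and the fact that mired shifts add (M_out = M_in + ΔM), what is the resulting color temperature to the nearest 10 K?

2600 K

M_in = 10⁶/2409 = 415.11 mireds.
M_out = 415.11 + (-30) = 385.11 mireds.
T_out = 10⁶/385.11 = 2596.7 K → 2600 K.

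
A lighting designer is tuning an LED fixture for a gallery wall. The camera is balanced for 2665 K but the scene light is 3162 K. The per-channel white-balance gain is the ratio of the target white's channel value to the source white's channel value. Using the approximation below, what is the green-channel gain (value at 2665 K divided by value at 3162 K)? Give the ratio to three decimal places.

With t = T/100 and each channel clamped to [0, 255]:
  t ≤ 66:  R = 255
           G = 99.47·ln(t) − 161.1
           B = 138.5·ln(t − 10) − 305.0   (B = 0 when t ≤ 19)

0.907

At 3162 K (t = 31.62):
  G = 99.47·ln 31.62 − 161.1 = 99.47·3.4538 − 161.1 = 182.448.
At 2665 K (t = 26.65):
  G = 99.47·ln 26.65 − 161.1 = 99.47·3.2828 − 161.1 = 165.439.
Gain = 165.439 / 182.448 = 0.9068 → 0.907.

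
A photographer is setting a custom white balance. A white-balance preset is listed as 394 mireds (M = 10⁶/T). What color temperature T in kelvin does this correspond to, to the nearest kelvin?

2538 K

T = 10⁶ / 394 = 2538.07 K → 2538 K.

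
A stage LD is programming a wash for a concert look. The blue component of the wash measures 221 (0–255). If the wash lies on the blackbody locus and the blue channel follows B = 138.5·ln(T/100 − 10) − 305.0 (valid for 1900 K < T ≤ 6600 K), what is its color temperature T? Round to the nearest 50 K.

ln(t − 10) = (221 + 305.0) / 138.5 = 3.7978.
t − 10 = e^3.7978 = 44.604, so t = 54.604.
T = 100·t = 5460 K → 5450 K to the nearest 50 K.

5450 K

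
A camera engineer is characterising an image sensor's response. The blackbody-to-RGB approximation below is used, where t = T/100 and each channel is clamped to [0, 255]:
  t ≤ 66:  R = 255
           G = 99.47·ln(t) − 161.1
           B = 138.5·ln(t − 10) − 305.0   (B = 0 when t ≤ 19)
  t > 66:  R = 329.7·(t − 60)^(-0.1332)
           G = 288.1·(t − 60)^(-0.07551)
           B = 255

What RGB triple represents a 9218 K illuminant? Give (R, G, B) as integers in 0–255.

(208, 222, 255)

t = 9218/100 = 92.18; the t > 66 branch applies.
R = 329.7·(92.18 − 60)^(-0.1332) = 329.7·32.18^(-0.1332) = 329.7·0.62978 = 207.639.
G = 288.1·(92.18 − 60)^(-0.07551) = 288.1·32.18^(-0.07551) = 288.1·0.76942 = 221.669.
B = 255 by definition for t > 66.
Rounded: (208, 222, 255).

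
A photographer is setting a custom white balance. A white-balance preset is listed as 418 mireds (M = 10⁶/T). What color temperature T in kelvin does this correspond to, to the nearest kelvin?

T = 10⁶ / 418 = 2392.34 K → 2392 K.

2392 K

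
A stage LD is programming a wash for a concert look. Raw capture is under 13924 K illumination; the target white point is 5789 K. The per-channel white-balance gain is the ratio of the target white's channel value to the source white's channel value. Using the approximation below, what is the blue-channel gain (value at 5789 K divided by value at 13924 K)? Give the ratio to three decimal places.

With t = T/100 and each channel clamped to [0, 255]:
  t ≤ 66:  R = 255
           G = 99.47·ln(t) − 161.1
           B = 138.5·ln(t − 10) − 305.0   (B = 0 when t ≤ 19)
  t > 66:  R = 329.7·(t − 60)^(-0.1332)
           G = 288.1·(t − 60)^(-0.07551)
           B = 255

At 13924 K (t = 139.24):
  B = 255 by definition for t > 66.
At 5789 K (t = 57.89):
  B = 138.5·ln(57.89 − 10) − 305.0 = 138.5·ln 47.89 − 305.0 = 138.5·3.8689 − 305.0 = 230.844.
Gain = 230.844 / 255.000 = 0.9053 → 0.905.

0.905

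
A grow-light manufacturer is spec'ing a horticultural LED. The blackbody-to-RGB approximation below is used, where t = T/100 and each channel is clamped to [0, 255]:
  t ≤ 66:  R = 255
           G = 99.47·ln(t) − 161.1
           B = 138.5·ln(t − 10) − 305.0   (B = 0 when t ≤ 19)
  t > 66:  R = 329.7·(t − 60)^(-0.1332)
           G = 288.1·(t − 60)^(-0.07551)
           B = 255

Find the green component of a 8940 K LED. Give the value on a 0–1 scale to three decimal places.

0.875

t = 8940/100 = 89.4; the t > 66 branch applies.
G = 288.1·(89.4 − 60)^(-0.07551) = 288.1·29.4^(-0.07551) = 288.1·0.77468 = 223.187.
On a 0–1 scale: 223.187/255 = 0.8752 → 0.875.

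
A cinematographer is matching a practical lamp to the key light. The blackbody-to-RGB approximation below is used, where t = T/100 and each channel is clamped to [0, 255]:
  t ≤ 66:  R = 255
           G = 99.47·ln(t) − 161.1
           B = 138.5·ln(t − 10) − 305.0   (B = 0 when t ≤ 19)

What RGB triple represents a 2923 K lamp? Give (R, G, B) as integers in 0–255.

t = 2923/100 = 29.23; the t ≤ 66 branch applies.
R = 255 by definition for t ≤ 66.
G = 99.47·ln 29.23 − 161.1 = 99.47·3.3752 − 161.1 = 174.631.
B = 138.5·ln(29.23 − 10) − 305.0 = 138.5·ln 19.23 − 305.0 = 138.5·2.9565 − 305.0 = 104.471.
Rounded: (255, 175, 104).

(255, 175, 104)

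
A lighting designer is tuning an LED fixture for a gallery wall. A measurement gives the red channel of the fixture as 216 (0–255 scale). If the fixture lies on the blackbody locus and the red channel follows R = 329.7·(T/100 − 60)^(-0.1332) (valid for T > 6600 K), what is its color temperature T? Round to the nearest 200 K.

8400 K

(t − 60)^(-0.1332) = 216/329.7 = 0.65514.
t − 60 = 0.65514^(1/-0.1332) = 0.65514^(-7.508) = 23.926, so t = 83.926.
T = 100·t = 8393 K → 8400 K to the nearest 200 K.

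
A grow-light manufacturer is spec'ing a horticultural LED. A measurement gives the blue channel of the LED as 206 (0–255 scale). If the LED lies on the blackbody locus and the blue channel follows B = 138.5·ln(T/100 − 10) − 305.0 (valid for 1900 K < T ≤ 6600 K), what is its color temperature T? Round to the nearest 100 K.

5000 K

ln(t − 10) = (206 + 305.0) / 138.5 = 3.6895.
t − 10 = e^3.6895 = 40.026, so t = 50.026.
T = 100·t = 5003 K → 5000 K to the nearest 100 K.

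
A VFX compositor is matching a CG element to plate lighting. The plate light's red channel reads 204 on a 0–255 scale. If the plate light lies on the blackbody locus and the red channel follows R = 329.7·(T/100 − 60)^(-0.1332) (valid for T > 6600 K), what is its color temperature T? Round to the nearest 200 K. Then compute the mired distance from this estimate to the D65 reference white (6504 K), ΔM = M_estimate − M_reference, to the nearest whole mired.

-50 mireds

(t − 60)^(-0.1332) = 204/329.7 = 0.61874.
t − 60 = 0.61874^(1/-0.1332) = 0.61874^(-7.508) = 36.748, so t = 96.748.
T = 100·t = 9675 K → 9600 K to the nearest 200 K.
M_estimate = 10⁶/9600 = 104.17; M_reference = 10⁶/6504 = 153.75.
ΔM = 104.17 − 153.75 = -49.58 → -50 mireds.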